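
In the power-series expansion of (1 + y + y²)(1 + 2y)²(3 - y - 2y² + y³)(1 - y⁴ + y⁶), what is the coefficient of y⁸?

29

(1 + y + y²) has coefficients 1,1,1 for degrees 0…2.
(1 + 2y)² has coefficients 1,4,4,0,0,0,0,0,0 for degrees 0…8.
Multiplying by (3 - y - 2y² + y³) gives running coefficients 3,11,6,-11,-4,4,0,0,0 for degrees 0…8.
Finally multiplying by (1 - y⁴ + y⁶), the product of all factors after the first has coefficients 3,11,6,-11,-7,-7,-3,22,10 for degrees 0…8.
[y⁸] = 1·10 + 1·22 + 1·(-3) = 29.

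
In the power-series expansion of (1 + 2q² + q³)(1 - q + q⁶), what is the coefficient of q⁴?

(1 + 2q² + q³) has coefficients 1,0,2,1 for degrees 0…3.
(1 - q + q⁶) has coefficients 1,-1,0,0,0 for degrees 0…4.
[q⁴] = 1·0 + 2·0 + 1·(-1) = -1.

-1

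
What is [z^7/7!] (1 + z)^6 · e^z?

37633

The EGF product rule gives c_7 = Σ_{k_1+k_2=7} C(7; k_1,k_2) · ∏ g_i(k_i), where (1+z)^6 gives the falling factorial (6)_k; e^z gives (1)^k.
g_1(k) for k = 0…7: 1, 6, 30, 120, 360, 720, 720, 0.
g_2(k) for k = 0…7: 1, 1, 1, 1, 1, 1, 1, 1.
c_7 = Σ_k C(7,k)·g_1(k)·g_2(7−k) = 1·1·1 + 7·6·1 + 21·30·1 + 35·120·1 + 35·360·1 + 21·720·1 + 7·720·1 = 1 + 42 + 630 + 4200 + 12600 + 15120 + 5040 = 37633.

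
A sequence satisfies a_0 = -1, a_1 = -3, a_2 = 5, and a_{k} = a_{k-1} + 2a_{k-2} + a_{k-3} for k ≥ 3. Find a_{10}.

The ordinary generating function has denominator 1 - z - 2z^2 - z^3.
Iterating the recurrence: a_0,…,a_{10} = -1, -3, 5, -2, 5, 6, 14, 31, 65, 141, 302.

302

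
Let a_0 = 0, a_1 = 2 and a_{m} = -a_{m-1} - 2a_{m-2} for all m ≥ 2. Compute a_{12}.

-90

The ordinary generating function has denominator 1 + z + 2z^2.
Iterating the recurrence: a_0,…,a_{12} = 0, 2, -2, -2, 6, -2, -10, 14, 6, -34, 22, 46, -90.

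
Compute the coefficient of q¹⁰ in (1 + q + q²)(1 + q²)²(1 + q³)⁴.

22

(1 + q + q²) has coefficients 1,1,1 for degrees 0…2.
(1 + q²)² has coefficients 1,0,2,0,1,0,0,0,0,0,0 for degrees 0…10.
Finally multiplying by (1 + q³)⁴, the product of all factors after the first has coefficients 1,0,2,4,1,8,6,4,12,4,6 for degrees 0…10.
[q¹⁰] = 1·6 + 1·4 + 1·12 = 22.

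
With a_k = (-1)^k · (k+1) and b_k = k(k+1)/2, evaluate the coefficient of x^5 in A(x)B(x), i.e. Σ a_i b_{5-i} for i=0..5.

6

The convolution is the x^5 coefficient of A(x)B(x).
Σ = 1·15 − 2·10 + 3·6 − 4·3 + 5·1 − 6·0 = 6.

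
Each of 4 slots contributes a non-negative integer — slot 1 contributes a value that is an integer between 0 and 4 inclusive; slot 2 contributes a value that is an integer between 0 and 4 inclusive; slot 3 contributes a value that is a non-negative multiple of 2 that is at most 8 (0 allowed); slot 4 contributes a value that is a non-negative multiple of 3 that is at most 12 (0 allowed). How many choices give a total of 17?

37

The generating function for the choices is (1 + x + x² + x³ + x⁴)·(1 + x + x² + x³ + x⁴)·(1 + x² + x⁴ + x⁶ + x⁸)·(1 + x³ + x⁶ + x⁹ + x¹²); the count is [x¹⁷].
(1 + x + x² + x³ + x⁴) has coefficients 1,1,1,1,1 for degrees 0…4.
(1 + x + x² + x³ + x⁴) has coefficients 1,1,1,1,1,0,0,0,0,0,0,0,0,0,0,0,0,0 for degrees 0…17.
Multiplying by (1 + x² + x⁴ + x⁶ + x⁸) gives running coefficients 1,1,2,2,3,2,3,2,3,2,2,1,1,0,0,0,0,0 for degrees 0…17.
Finally multiplying by (1 + x³ + x⁶ + x⁹ + x¹²), the product of all factors after the first has coefficients 1,1,2,3,4,4,6,6,7,8,8,8,9,8,8,8,7,6 for degrees 0…17.
[x¹⁷] = 1·6 + 1·7 + 1·8 + 1·8 + 1·8 = 37.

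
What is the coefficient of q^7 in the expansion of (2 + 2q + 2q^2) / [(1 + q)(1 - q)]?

The denominator gives the recurrence a_n = a_(n−2) for n ≥ 3; the numerator fixes a_0 = 2, a_1 = 2, a_2 = 4.
Iterating: 2, 2, 4, 2, 4, 2, 4, 2, so a_7 = 2.

2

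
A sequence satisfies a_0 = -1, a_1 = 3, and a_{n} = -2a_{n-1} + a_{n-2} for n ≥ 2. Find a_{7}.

577

The ordinary generating function has denominator 1 + 2x - x^2.
Iterating the recurrence: a_0,…,a_{7} = -1, 3, -7, 17, -41, 99, -239, 577.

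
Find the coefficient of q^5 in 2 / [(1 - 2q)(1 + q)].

42

Partial fractions give a closed form: a_n = (4/3)·2^n + (2/3)·(-1)^n.
At n = 5: a_5 = 42.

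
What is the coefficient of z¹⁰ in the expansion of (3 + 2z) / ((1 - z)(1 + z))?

3

Partial fractions give a closed form: a_n = (5/2)·1^n + (1/2)·(-1)^n.
At n = 10: a_10 = 3.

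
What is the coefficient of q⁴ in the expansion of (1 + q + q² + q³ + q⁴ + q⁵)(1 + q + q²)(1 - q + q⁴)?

1

(1 + q + q² + q³ + q⁴ + q⁵) has coefficients 1,1,1,1,1 for degrees 0…4.
(1 + q + q²) has coefficients 1,1,1,0,0 for degrees 0…4.
Finally multiplying by (1 - q + q⁴), the product of all factors after the first has coefficients 1,0,0,-1,1 for degrees 0…4.
[q⁴] = 1·1 + 1·(-1) + 1·0 + 1·0 + 1·1 = 1.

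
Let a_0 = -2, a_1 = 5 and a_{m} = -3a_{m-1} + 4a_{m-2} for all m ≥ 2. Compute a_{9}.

367001

The ordinary generating function has denominator 1 + 3t - 4t^2.
Iterating the recurrence: a_0,…,a_{9} = -2, 5, -23, 89, -359, 1433, -5735, 22937, -91751, 367001.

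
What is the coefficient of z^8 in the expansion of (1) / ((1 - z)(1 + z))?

Partial fractions give a closed form: a_n = (1/2)·1^n + (1/2)·(-1)^n.
At n = 8: a_8 = 1.

1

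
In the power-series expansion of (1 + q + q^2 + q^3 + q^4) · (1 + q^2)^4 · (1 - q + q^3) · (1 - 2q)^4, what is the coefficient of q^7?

-177

(1 + q + q^2 + q^3 + q^4) has coefficients 1,1,1,1,1 for degrees 0…4.
(1 + q^2)^4 has coefficients 1,0,4,0,6,0,4,0 for degrees 0…7.
Multiplying by (1 - q + q^3) gives running coefficients 1,-1,4,-3,6,-2,4,2 for degrees 0…7.
Finally multiplying by (1 - 2q)^4, the product of all factors after the first has coefficients 1,-9,36,-91,174,-266,324,-318 for degrees 0…7.
[q^7] = 1·(-318) + 1·324 + 1·(-266) + 1·174 + 1·(-91) = -177.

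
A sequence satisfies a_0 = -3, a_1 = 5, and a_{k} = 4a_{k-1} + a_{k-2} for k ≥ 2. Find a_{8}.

99501

The ordinary generating function has denominator 1 - 4y - y^2.
Iterating the recurrence: a_0,…,a_{8} = -3, 5, 17, 73, 309, 1309, 5545, 23489, 99501.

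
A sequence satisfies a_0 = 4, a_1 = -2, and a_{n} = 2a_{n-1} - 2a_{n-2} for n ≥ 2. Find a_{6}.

The ordinary generating function has denominator 1 - 2z + 2z^2.
Iterating the recurrence: a_0,…,a_{6} = 4, -2, -12, -20, -16, 8, 48.

48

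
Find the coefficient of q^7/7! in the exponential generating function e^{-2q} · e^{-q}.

The EGF product rule gives c_7 = Σ_{k_1+k_2=7} C(7; k_1,k_2) · ∏ g_i(k_i), where e^{-2q} gives (-2)^k; e^{-q} gives (-1)^k.
g_1(k) for k = 0…7: 1, -2, 4, -8, 16, -32, 64, -128.
g_2(k) for k = 0…7: 1, -1, 1, -1, 1, -1, 1, -1.
c_7 = Σ_k C(7,k)·g_1(k)·g_2(7−k) = 1·1·(-1) + 7·(-2)·1 + 21·4·(-1) + 35·(-8)·1 + 35·16·(-1) + 21·(-32)·1 + 7·64·(-1) + 1·(-128)·1 = −1 − 14 − 84 − 280 − 560 − 672 − 448 − 128 = -2187.

-2187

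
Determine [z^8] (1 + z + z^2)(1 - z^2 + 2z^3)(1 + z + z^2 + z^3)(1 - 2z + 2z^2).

4

(1 + z + z^2) has coefficients 1,1,1 for degrees 0…2.
(1 - z^2 + 2z^3) has coefficients 1,0,-1,2,0,0,0,0,0 for degrees 0…8.
Multiplying by (1 + z + z^2 + z^3) gives running coefficients 1,1,0,2,1,1,2,0,0 for degrees 0…8.
Finally multiplying by (1 - 2z + 2z^2), the product of all factors after the first has coefficients 1,-1,0,4,-3,3,2,-2,4 for degrees 0…8.
[z^8] = 1·4 + 1·(-2) + 1·2 = 4.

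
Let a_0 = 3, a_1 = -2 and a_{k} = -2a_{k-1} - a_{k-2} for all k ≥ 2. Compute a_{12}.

-9

The ordinary generating function has denominator 1 + 2q + q^2.
Iterating the recurrence: a_0,…,a_{12} = 3, -2, 1, 0, -1, 2, -3, 4, -5, 6, -7, 8, -9.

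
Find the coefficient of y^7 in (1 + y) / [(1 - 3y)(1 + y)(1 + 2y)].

Partial fractions give a closed form: a_n = (3/5)·3^n + (2/5)·(-2)^n.
At n = 7: a_7 = 1261.

1261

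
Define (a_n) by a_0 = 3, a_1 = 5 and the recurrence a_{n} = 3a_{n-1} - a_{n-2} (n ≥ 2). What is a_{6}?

555

The ordinary generating function has denominator 1 - 3z + z^2.
Iterating the recurrence: a_0,…,a_{6} = 3, 5, 12, 31, 81, 212, 555.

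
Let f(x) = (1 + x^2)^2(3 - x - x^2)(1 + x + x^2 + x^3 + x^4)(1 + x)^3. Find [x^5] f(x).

(1 + x^2)^2 has coefficients 1,0,2,0,1 for degrees 0…4.
(3 - x - x^2) has coefficients 3,-1,-1,0,0,0 for degrees 0…5.
Multiplying by (1 + x + x^2 + x^3 + x^4) gives running coefficients 3,2,1,1,1,-2 for degrees 0…5.
Finally multiplying by (1 + x)^3, the product of all factors after the first has coefficients 3,11,16,13,9,5 for degrees 0…5.
[x^5] = 1·5 + 2·13 + 1·11 = 42.

42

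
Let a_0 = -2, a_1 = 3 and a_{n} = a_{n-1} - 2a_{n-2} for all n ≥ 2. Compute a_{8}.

19

The ordinary generating function has denominator 1 - t + 2t^2.
Iterating the recurrence: a_0,…,a_{8} = -2, 3, 7, 1, -13, -15, 11, 41, 19.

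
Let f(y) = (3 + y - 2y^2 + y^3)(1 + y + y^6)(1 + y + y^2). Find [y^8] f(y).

2

(3 + y - 2y^2 + y^3) has coefficients 3,1,-2,1 for degrees 0…3.
(1 + y + y^6) has coefficients 1,1,0,0,0,0,1,0,0 for degrees 0…8.
Finally multiplying by (1 + y + y^2), the product of all factors after the first has coefficients 1,2,2,1,0,0,1,1,1 for degrees 0…8.
[y^8] = 3·1 + 1·1 − 2·1 + 1·0 = 2.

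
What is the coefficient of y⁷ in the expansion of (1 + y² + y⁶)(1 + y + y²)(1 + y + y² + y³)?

3

(1 + y² + y⁶) has coefficients 1,0,1,0,0,0,1 for degrees 0…6.
(1 + y + y²) has coefficients 1,1,1,0,0,0,0,0 for degrees 0…7.
Finally multiplying by (1 + y + y² + y³), the product of all factors after the first has coefficients 1,2,3,3,2,1,0,0 for degrees 0…7.
[y⁷] = 1·0 + 1·1 + 1·2 = 3.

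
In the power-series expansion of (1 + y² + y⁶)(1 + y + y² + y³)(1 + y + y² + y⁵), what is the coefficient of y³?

(1 + y² + y⁶) has coefficients 1,0,1,0 for degrees 0…3.
(1 + y + y² + y³) has coefficients 1,1,1,1 for degrees 0…3.
Finally multiplying by (1 + y + y² + y⁵), the product of all factors after the first has coefficients 1,2,3,3 for degrees 0…3.
[y³] = 1·3 + 1·2 = 5.

5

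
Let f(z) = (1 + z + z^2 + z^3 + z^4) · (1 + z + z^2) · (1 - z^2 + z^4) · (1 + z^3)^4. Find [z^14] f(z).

18

(1 + z + z^2 + z^3 + z^4) has coefficients 1,1,1,1,1 for degrees 0…4.
(1 + z + z^2) has coefficients 1,1,1,0,0,0,0,0,0,0,0,0,0,0,0 for degrees 0…14.
Multiplying by (1 - z^2 + z^4) gives running coefficients 1,1,0,-1,0,1,1,0,0,0,0,0,0,0,0 for degrees 0…14.
Finally multiplying by (1 + z^3)^4, the product of all factors after the first has coefficients 1,1,0,3,4,1,3,6,4,2,4,6,3,1,4 for degrees 0…14.
[z^14] = 1·4 + 1·1 + 1·3 + 1·6 + 1·4 = 18.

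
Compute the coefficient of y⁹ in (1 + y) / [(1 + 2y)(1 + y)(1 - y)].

-341

Partial fractions give a closed form: a_n = (2/3)·(-2)^n + (1/3)·1^n.
At n = 9: a_9 = -341.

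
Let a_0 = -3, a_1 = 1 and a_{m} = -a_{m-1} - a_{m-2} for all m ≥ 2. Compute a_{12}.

The ordinary generating function has denominator 1 + t + t^2.
Iterating the recurrence: a_0,…,a_{12} = -3, 1, 2, -3, 1, 2, -3, 1, 2, -3, 1, 2, -3.

-3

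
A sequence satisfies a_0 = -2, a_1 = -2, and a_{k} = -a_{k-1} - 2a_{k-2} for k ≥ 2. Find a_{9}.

46

The ordinary generating function has denominator 1 + t + 2t^2.
Iterating the recurrence: a_0,…,a_{9} = -2, -2, 6, -2, -10, 14, 6, -34, 22, 46.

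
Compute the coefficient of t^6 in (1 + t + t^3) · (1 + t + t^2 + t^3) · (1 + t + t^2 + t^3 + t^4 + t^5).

(1 + t + t^3) has coefficients 1,1,0,1 for degrees 0…3.
(1 + t + t^2 + t^3) has coefficients 1,1,1,1,0,0,0 for degrees 0…6.
Finally multiplying by (1 + t + t^2 + t^3 + t^4 + t^5), the product of all factors after the first has coefficients 1,2,3,4,4,4,3 for degrees 0…6.
[t^6] = 1·3 + 1·4 + 1·4 = 11.

11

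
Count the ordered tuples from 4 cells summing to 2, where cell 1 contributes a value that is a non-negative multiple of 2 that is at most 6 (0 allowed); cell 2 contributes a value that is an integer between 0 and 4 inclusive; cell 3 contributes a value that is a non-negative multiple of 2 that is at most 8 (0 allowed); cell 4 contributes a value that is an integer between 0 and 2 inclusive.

The generating function for the choices is (1 + x² + x⁴ + x⁶)·(1 + x + x² + x³ + x⁴)·(1 + x² + x⁴ + x⁶ + x⁸)·(1 + x + x²); the count is [x²].
(1 + x² + x⁴ + x⁶) has coefficients 1,0,1 for degrees 0…2.
(1 + x + x² + x³ + x⁴) has coefficients 1,1,1 for degrees 0…2.
Multiplying by (1 + x² + x⁴ + x⁶ + x⁸) gives running coefficients 1,1,2 for degrees 0…2.
Finally multiplying by (1 + x + x²), the product of all factors after the first has coefficients 1,2,4 for degrees 0…2.
[x²] = 1·4 + 1·1 = 5.

5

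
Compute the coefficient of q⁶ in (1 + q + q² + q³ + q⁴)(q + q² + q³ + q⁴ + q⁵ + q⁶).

(1 + q + q² + q³ + q⁴) has coefficients 1,1,1,1,1 for degrees 0…4.
(q + q² + q³ + q⁴ + q⁵ + q⁶) has coefficients 0,1,1,1,1,1,1 for degrees 0…6.
[q⁶] = 1·1 + 1·1 + 1·1 + 1·1 + 1·1 = 5.

5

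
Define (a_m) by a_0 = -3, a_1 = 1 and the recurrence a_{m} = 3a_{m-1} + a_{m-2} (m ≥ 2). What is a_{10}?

3927

The ordinary generating function has denominator 1 - 3y - y^2.
Iterating the recurrence: a_0,…,a_{10} = -3, 1, 0, 1, 3, 10, 33, 109, 360, 1189, 3927.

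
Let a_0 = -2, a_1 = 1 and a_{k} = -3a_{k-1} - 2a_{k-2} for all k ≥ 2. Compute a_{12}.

4093

The ordinary generating function has denominator 1 + 3y + 2y^2.
Iterating the recurrence: a_0,…,a_{12} = -2, 1, 1, -5, 13, -29, 61, -125, 253, -509, 1021, -2045, 4093.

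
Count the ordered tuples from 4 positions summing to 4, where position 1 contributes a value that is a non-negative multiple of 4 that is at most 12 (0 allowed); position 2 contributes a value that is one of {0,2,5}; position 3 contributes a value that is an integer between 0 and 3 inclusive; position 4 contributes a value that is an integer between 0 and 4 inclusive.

8

The generating function for the choices is (1 + q⁴ + q⁸ + q¹²)·(1 + q² + q⁵)·(1 + q + q² + q³)·(1 + q + q² + q³ + q⁴); the count is [q⁴].
(1 + q⁴ + q⁸ + q¹²) has coefficients 1,0,0,0,1 for degrees 0…4.
(1 + q² + q⁵) has coefficients 1,0,1,0,0 for degrees 0…4.
Multiplying by (1 + q + q² + q³) gives running coefficients 1,1,2,2,1 for degrees 0…4.
Finally multiplying by (1 + q + q² + q³ + q⁴), the product of all factors after the first has coefficients 1,2,4,6,7 for degrees 0…4.
[q⁴] = 1·7 + 1·1 = 8.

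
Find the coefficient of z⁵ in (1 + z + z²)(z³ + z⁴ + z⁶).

2

(1 + z + z²) has coefficients 1,1,1 for degrees 0…2.
(z³ + z⁴ + z⁶) has coefficients 0,0,0,1,1,0 for degrees 0…5.
[z⁵] = 1·0 + 1·1 + 1·1 = 2.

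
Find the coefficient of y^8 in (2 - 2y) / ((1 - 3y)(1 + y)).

Partial fractions give a closed form: a_n = (1)·3^n + (1)·(-1)^n.
At n = 8: a_8 = 6562.

6562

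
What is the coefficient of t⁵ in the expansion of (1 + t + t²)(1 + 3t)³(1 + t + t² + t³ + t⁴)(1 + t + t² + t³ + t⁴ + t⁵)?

(1 + t + t²) has coefficients 1,1,1 for degrees 0…2.
(1 + 3t)³ has coefficients 1,9,27,27,0,0 for degrees 0…5.
Multiplying by (1 + t + t² + t³ + t⁴) gives running coefficients 1,10,37,64,64,63 for degrees 0…5.
Finally multiplying by (1 + t + t² + t³ + t⁴ + t⁵), the product of all factors after the first has coefficients 1,11,48,112,176,239 for degrees 0…5.
[t⁵] = 1·239 + 1·176 + 1·112 = 527.

527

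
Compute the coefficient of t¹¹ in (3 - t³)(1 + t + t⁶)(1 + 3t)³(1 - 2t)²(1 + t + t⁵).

701

(3 - t³) has coefficients 3,0,0,-1 for degrees 0…3.
(1 + t + t⁶) has coefficients 1,1,0,0,0,0,1,0,0,0,0,0 for degrees 0…11.
Multiplying by (1 + 3t)³ gives running coefficients 1,10,36,54,27,0,1,9,27,27,0,0 for degrees 0…11.
Multiplying by (1 - 2t)² gives running coefficients 1,6,0,-50,-45,108,109,5,-5,-45,0,108 for degrees 0…11.
Finally multiplying by (1 + t + t⁵), the product of all factors after the first has coefficients 1,7,6,-50,-95,64,223,114,-50,-95,63,217 for degrees 0…11.
[t¹¹] = 3·217 − 1·(-50) = 701.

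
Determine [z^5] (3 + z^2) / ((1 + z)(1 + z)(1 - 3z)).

419

The denominator gives the recurrence a_n = a_(n−1) + 5a_(n−2) + 3a_(n−3) for n ≥ 3; the numerator fixes a_0 = 3, a_1 = 3, a_2 = 19.
Iterating: 3, 3, 19, 43, 147, 419, so a_5 = 419.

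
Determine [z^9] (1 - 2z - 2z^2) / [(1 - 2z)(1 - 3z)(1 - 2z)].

The denominator gives the recurrence a_n = 7a_(n−1) − 16a_(n−2) + 12a_(n−3) for n ≥ 3; the numerator fixes a_0 = 1, a_1 = 5, a_2 = 17.
Iterating: 1, 5, 17, 51, 145, 403, 1113, 3083, 8609, 24291, so a_9 = 24291.

24291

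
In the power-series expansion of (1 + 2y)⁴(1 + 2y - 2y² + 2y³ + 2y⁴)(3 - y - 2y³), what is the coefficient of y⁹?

-192

(1 + 2y)⁴ has coefficients 1,8,24,32,16 for degrees 0…4.
(1 + 2y - 2y² + 2y³ + 2y⁴) has coefficients 1,2,-2,2,2,0,0,0,0,0 for degrees 0…9.
Finally multiplying by (3 - y - 2y³), the product of all factors after the first has coefficients 3,5,-8,6,0,2,-4,-4,0,0 for degrees 0…9.
[y⁹] = 1·0 + 8·0 + 24·(-4) + 32·(-4) + 16·2 = -192.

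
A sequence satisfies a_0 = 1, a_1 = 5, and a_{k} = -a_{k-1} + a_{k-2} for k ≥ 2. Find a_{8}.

-92

The ordinary generating function has denominator 1 + x - x^2.
Iterating the recurrence: a_0,…,a_{8} = 1, 5, -4, 9, -13, 22, -35, 57, -92.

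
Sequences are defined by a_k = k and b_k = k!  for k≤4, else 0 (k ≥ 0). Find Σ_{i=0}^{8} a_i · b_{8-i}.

153

Write out a_i and b_{8-i} for i = 0,…,8 and sum the products.
Σ = 0·0 + 1·0 + 2·0 + 3·0 + 4·24 + 5·6 + 6·2 + 7·1 + 8·1 = 153.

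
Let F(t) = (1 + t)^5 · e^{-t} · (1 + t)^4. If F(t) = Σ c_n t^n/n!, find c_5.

4364

The EGF product rule gives c_5 = Σ_{k_1+k_2+k_3=5} C(5; k_1,k_2,k_3) · ∏ g_i(k_i), where (1+t)^5 gives the falling factorial (5)_k; e^{-t} gives (-1)^k; (1+t)^4 gives the falling factorial (4)_k.
g_1(k) for k = 0…5: 1, 5, 20, 60, 120, 120.
g_2(k) for k = 0…5: 1, -1, 1, -1, 1, -1.
g_3(k) for k = 0…5: 1, 4, 12, 24, 24, 0.
First combine the last two factors: h(k) = Σ_j C(k,j)·g_2(j)·g_3(k−j) for k = 0…5: 1, 3, 5, -1, -15, 19.
c_5 = Σ_k C(5,k)·g_1(k)·h(5−k) = 1·1·19 + 5·5·(-15) + 10·20·(-1) + 10·60·5 + 5·120·3 + 1·120·1 = 19 − 375 − 200 + 3000 + 1800 + 120 = 4364.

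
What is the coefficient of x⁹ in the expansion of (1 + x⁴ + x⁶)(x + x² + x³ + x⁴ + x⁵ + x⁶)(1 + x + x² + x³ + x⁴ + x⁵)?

(1 + x⁴ + x⁶) has coefficients 1,0,0,0,1,0,1 for degrees 0…6.
(x + x² + x³ + x⁴ + x⁵ + x⁶) has coefficients 0,1,1,1,1,1,1,0,0,0 for degrees 0…9.
Finally multiplying by (1 + x + x² + x³ + x⁴ + x⁵), the product of all factors after the first has coefficients 0,1,2,3,4,5,6,5,4,3 for degrees 0…9.
[x⁹] = 1·3 + 1·5 + 1·3 = 11.

11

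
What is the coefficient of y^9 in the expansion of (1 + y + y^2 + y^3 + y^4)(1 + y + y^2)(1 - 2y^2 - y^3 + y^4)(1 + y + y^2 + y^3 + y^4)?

(1 + y + y^2 + y^3 + y^4) has coefficients 1,1,1,1,1 for degrees 0…4.
(1 + y + y^2) has coefficients 1,1,1,0,0,0,0,0,0,0 for degrees 0…9.
Multiplying by (1 - 2y^2 - y^3 + y^4) gives running coefficients 1,1,-1,-3,-2,0,1,0,0,0 for degrees 0…9.
Finally multiplying by (1 + y + y^2 + y^3 + y^4), the product of all factors after the first has coefficients 1,2,1,-2,-4,-5,-5,-4,-1,1 for degrees 0…9.
[y^9] = 1·1 + 1·(-1) + 1·(-4) + 1·(-5) + 1·(-5) = -14.

-14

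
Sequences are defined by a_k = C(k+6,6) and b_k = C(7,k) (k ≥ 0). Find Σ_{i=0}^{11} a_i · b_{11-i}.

361550

The convolution is the x^11 coefficient of A(x)B(x).
Σ = 1·0 + 7·0 + 28·0 + 84·0 + 210·1 + 462·7 + 924·21 + 1716·35 + 3003·35 + 5005·21 + 8008·7 + 12376·1 = 361550.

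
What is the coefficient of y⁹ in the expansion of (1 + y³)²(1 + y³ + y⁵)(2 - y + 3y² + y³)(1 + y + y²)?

(1 + y³)² has coefficients 1,0,0,2,0,0,1 for degrees 0…6.
(1 + y³ + y⁵) has coefficients 1,0,0,1,0,1,0,0,0,0 for degrees 0…9.
Multiplying by (2 - y + 3y² + y³) gives running coefficients 2,-1,3,3,-1,5,0,3,1,0 for degrees 0…9.
Finally multiplying by (1 + y + y²), the product of all factors after the first has coefficients 2,1,4,5,5,7,4,8,4,4 for degrees 0…9.
[y⁹] = 1·4 + 2·4 + 1·5 = 17.

17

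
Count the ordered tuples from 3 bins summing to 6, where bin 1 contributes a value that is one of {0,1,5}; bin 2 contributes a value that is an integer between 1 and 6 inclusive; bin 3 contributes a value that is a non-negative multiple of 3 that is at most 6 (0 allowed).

5

The generating function for the choices is (1 + x + x^5)·(x + x^2 + x^3 + x^4 + x^5 + x^6)·(1 + x^3 + x^6); the count is [x^6].
(1 + x + x^5) has coefficients 1,1,0,0,0,1 for degrees 0…5.
(x + x^2 + x^3 + x^4 + x^5 + x^6) has coefficients 0,1,1,1,1,1,1 for degrees 0…6.
Finally multiplying by (1 + x^3 + x^6), the product of all factors after the first has coefficients 0,1,1,1,2,2,2 for degrees 0…6.
[x^6] = 1·2 + 1·2 + 1·1 = 5.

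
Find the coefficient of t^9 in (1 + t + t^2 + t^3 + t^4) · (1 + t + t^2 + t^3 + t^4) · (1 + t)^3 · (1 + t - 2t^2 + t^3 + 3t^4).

112

(1 + t + t^2 + t^3 + t^4) has coefficients 1,1,1,1,1 for degrees 0…4.
(1 + t + t^2 + t^3 + t^4) has coefficients 1,1,1,1,1,0,0,0,0,0 for degrees 0…9.
Multiplying by (1 + t)^3 gives running coefficients 1,4,7,8,8,7,4,1,0,0 for degrees 0…9.
Finally multiplying by (1 + t - 2t^2 + t^3 + 3t^4), the product of all factors after the first has coefficients 1,5,9,8,9,18,24,23,24,23 for degrees 0…9.
[t^9] = 1·23 + 1·24 + 1·23 + 1·24 + 1·18 = 112.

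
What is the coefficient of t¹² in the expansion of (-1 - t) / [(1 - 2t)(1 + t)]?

Partial fractions give a closed form: a_n = (-1)·2^n.
At n = 12: a_12 = -4096.

-4096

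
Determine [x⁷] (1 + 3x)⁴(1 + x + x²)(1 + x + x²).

(1 + 3x)⁴ has coefficients 1,12,54,108,81 for degrees 0…4.
(1 + x + x²) has coefficients 1,1,1,0,0,0,0,0 for degrees 0…7.
Finally multiplying by (1 + x + x²), the product of all factors after the first has coefficients 1,2,3,2,1,0,0,0 for degrees 0…7.
[x⁷] = 1·0 + 12·0 + 54·0 + 108·1 + 81·2 = 270.

270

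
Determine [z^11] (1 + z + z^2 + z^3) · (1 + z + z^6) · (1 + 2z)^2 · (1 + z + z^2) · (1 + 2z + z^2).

(1 + z + z^2 + z^3) has coefficients 1,1,1,1 for degrees 0…3.
(1 + z + z^6) has coefficients 1,1,0,0,0,0,1,0,0,0,0,0 for degrees 0…11.
Multiplying by (1 + 2z)^2 gives running coefficients 1,5,8,4,0,0,1,4,4,0,0,0 for degrees 0…11.
Multiplying by (1 + z + z^2) gives running coefficients 1,6,14,17,12,4,1,5,9,8,4,0 for degrees 0…11.
Finally multiplying by (1 + 2z + z^2), the product of all factors after the first has coefficients 1,8,27,51,60,45,21,11,20,31,29,16 for degrees 0…11.
[z^11] = 1·16 + 1·29 + 1·31 + 1·20 = 96.

96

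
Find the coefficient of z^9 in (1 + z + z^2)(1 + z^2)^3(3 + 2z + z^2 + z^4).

(1 + z + z^2) has coefficients 1,1,1 for degrees 0…2.
(1 + z^2)^3 has coefficients 1,0,3,0,3,0,1,0,0,0 for degrees 0…9.
Finally multiplying by (3 + 2z + z^2 + z^4), the product of all factors after the first has coefficients 3,2,10,6,13,6,9,2,4,0 for degrees 0…9.
[z^9] = 1·0 + 1·4 + 1·2 = 6.

6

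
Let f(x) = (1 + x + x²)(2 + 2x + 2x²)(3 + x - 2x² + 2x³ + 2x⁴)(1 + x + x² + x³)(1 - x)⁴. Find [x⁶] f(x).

(1 + x + x²) has coefficients 1,1,1 for degrees 0…2.
(2 + 2x + 2x²) has coefficients 2,2,2,0,0,0,0 for degrees 0…6.
Multiplying by (3 + x - 2x² + 2x³ + 2x⁴) gives running coefficients 6,8,4,2,4,8,4 for degrees 0…6.
Multiplying by (1 + x + x² + x³) gives running coefficients 6,14,18,20,18,18,18 for degrees 0…6.
Finally multiplying by (1 - x)⁴, the product of all factors after the first has coefficients 6,-10,-2,8,-4,8,-8 for degrees 0…6.
[x⁶] = 1·(-8) + 1·8 + 1·(-4) = -4.

-4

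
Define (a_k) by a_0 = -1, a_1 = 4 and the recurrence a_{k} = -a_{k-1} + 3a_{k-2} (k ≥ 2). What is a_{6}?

-217

The ordinary generating function has denominator 1 + q - 3q^2.
Iterating the recurrence: a_0,…,a_{6} = -1, 4, -7, 19, -40, 97, -217.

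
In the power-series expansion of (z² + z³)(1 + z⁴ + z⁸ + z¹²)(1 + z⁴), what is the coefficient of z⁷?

2

(z² + z³) has coefficients 0,0,1,1 for degrees 0…3.
(1 + z⁴ + z⁸ + z¹²) has coefficients 1,0,0,0,1,0,0,0 for degrees 0…7.
Finally multiplying by (1 + z⁴), the product of all factors after the first has coefficients 1,0,0,0,2,0,0,0 for degrees 0…7.
[z⁷] = 1·0 + 1·2 = 2.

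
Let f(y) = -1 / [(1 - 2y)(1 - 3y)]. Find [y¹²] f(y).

Partial fractions give a closed form: a_n = (2)·2^n + (-3)·3^n.
At n = 12: a_12 = -1586131.

-1586131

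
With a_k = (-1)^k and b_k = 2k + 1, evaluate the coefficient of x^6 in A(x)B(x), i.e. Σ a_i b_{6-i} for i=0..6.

The convolution is the x^6 coefficient of A(x)B(x).
Σ = 1·13 − 1·11 + 1·9 − 1·7 + 1·5 − 1·3 + 1·1 = 7.

7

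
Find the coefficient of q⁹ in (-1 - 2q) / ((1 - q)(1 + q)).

-2

Partial fractions give a closed form: a_n = (-3/2)·1^n + (1/2)·(-1)^n.
At n = 9: a_9 = -2.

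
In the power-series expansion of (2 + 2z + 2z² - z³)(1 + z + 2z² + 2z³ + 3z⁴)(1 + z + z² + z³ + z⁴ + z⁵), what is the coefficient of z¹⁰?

9

(2 + 2z + 2z² - z³) has coefficients 2,2,2,-1 for degrees 0…3.
(1 + z + 2z² + 2z³ + 3z⁴) has coefficients 1,1,2,2,3,0,0,0,0,0,0 for degrees 0…10.
Finally multiplying by (1 + z + z² + z³ + z⁴ + z⁵), the product of all factors after the first has coefficients 1,2,4,6,9,9,8,7,5,3,0 for degrees 0…10.
[z¹⁰] = 2·0 + 2·3 + 2·5 − 1·7 = 9.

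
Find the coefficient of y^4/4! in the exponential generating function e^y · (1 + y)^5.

The EGF product rule gives c_4 = Σ_{k_1+k_2=4} C(4; k_1,k_2) · ∏ g_i(k_i), where e^y gives (1)^k; (1+y)^5 gives the falling factorial (5)_k.
g_1(k) for k = 0…4: 1, 1, 1, 1, 1.
g_2(k) for k = 0…4: 1, 5, 20, 60, 120.
c_4 = Σ_k C(4,k)·g_1(k)·g_2(4−k) = 1·1·120 + 4·1·60 + 6·1·20 + 4·1·5 + 1·1·1 = 120 + 240 + 120 + 20 + 1 = 501.

501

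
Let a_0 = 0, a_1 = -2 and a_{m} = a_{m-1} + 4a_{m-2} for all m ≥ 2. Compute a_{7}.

The ordinary generating function has denominator 1 - y - 4y^2.
Iterating the recurrence: a_0,…,a_{7} = 0, -2, -2, -10, -18, -58, -130, -362.

-362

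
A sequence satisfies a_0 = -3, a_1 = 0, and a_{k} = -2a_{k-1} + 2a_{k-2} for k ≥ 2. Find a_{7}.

The ordinary generating function has denominator 1 + 2z - 2z^2.
Iterating the recurrence: a_0,…,a_{7} = -3, 0, -6, 12, -36, 96, -264, 720.

720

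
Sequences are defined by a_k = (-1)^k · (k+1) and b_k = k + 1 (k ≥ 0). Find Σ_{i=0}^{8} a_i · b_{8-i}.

5

The convolution is the x^8 coefficient of A(x)B(x).
Σ = 1·9 − 2·8 + 3·7 − 4·6 + 5·5 − 6·4 + 7·3 − 8·2 + 9·1 = 5.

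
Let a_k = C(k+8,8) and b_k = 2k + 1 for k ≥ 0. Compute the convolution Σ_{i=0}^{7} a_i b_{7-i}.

27456

Write out a_i and b_{7-i} for i = 0,…,7 and sum the products.
Σ = 1·15 + 9·13 + 45·11 + 165·9 + 495·7 + 1287·5 + 3003·3 + 6435·1 = 27456.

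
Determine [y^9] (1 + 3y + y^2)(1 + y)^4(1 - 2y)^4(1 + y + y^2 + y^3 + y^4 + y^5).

(1 + 3y + y^2) has coefficients 1,3,1 for degrees 0…2.
(1 + y)^4 has coefficients 1,4,6,4,1,0,0,0,0,0 for degrees 0…9.
Multiplying by (1 - 2y)^4 gives running coefficients 1,-4,-2,20,1,-40,-8,32,16,0 for degrees 0…9.
Finally multiplying by (1 + y + y^2 + y^3 + y^4 + y^5), the product of all factors after the first has coefficients 1,-3,-5,15,16,-24,-33,3,21,1 for degrees 0…9.
[y^9] = 1·1 + 3·21 + 1·3 = 67.

67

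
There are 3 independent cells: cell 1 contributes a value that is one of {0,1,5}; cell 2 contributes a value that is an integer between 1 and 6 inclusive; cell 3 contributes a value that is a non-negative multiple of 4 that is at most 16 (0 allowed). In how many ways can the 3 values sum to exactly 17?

4

The generating function for the choices is (1 + q + q⁵)·(q + q² + q³ + q⁴ + q⁵ + q⁶)·(1 + q⁴ + q⁸ + q¹² + q¹⁶); the count is [q¹⁷].
(1 + q + q⁵) has coefficients 1,1,0,0,0,1 for degrees 0…5.
(q + q² + q³ + q⁴ + q⁵ + q⁶) has coefficients 0,1,1,1,1,1,1,0,0,0,0,0,0,0,0,0,0,0 for degrees 0…17.
Finally multiplying by (1 + q⁴ + q⁸ + q¹² + q¹⁶), the product of all factors after the first has coefficients 0,1,1,1,1,2,2,1,1,2,2,1,1,2,2,1,1,2 for degrees 0…17.
[q¹⁷] = 1·2 + 1·1 + 1·1 = 4.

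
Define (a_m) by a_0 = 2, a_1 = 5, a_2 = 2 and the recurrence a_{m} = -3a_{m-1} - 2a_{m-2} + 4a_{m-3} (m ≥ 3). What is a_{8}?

The ordinary generating function has denominator 1 + 3t + 2t^2 - 4t^3.
Iterating the recurrence: a_0,…,a_{8} = 2, 5, 2, -8, 40, -96, 176, -176, -208.

-208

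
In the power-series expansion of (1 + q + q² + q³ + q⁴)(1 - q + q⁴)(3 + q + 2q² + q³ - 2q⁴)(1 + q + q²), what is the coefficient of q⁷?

11

(1 + q + q² + q³ + q⁴) has coefficients 1,1,1,1,1 for degrees 0…4.
(1 - q + q⁴) has coefficients 1,-1,0,0,1,0,0,0 for degrees 0…7.
Multiplying by (3 + q + 2q² + q³ - 2q⁴) gives running coefficients 3,-2,1,-1,0,3,2,1 for degrees 0…7.
Finally multiplying by (1 + q + q²), the product of all factors after the first has coefficients 3,1,2,-2,0,2,5,6 for degrees 0…7.
[q⁷] = 1·6 + 1·5 + 1·2 + 1·0 + 1·(-2) = 11.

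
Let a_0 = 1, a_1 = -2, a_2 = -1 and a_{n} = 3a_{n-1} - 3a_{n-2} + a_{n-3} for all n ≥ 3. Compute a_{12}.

The ordinary generating function has denominator 1 - 3x + 3x^2 - x^3.
Iterating the recurrence: a_0,…,a_{12} = 1, -2, -1, 4, 13, 26, 43, 64, 89, 118, 151, 188, 229.

229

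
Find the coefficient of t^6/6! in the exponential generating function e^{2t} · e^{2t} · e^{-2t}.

64

The EGF product rule gives c_6 = Σ_{k_1+k_2+k_3=6} C(6; k_1,k_2,k_3) · ∏ g_i(k_i), where e^{2t} gives (2)^k; e^{2t} gives (2)^k; e^{-2t} gives (-2)^k.
g_1(k) for k = 0…6: 1, 2, 4, 8, 16, 32, 64.
g_2(k) for k = 0…6: 1, 2, 4, 8, 16, 32, 64.
g_3(k) for k = 0…6: 1, -2, 4, -8, 16, -32, 64.
First combine the last two factors: h(k) = Σ_j C(k,j)·g_2(j)·g_3(k−j) for k = 0…6: 1, 0, 0, 0, 0, 0, 0.
c_6 = Σ_k C(6,k)·g_1(k)·h(6−k) = 1·64·1 = 64.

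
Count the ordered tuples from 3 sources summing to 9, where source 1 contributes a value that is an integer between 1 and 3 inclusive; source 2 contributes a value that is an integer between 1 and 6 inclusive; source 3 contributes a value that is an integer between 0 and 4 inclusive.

12

The generating function for the choices is (x + x^2 + x^3)·(x + x^2 + x^3 + x^4 + x^5 + x^6)·(1 + x + x^2 + x^3 + x^4); the count is [x^9].
(x + x^2 + x^3) has coefficients 0,1,1,1 for degrees 0…3.
(x + x^2 + x^3 + x^4 + x^5 + x^6) has coefficients 0,1,1,1,1,1,1,0,0,0 for degrees 0…9.
Finally multiplying by (1 + x + x^2 + x^3 + x^4), the product of all factors after the first has coefficients 0,1,2,3,4,5,5,4,3,2 for degrees 0…9.
[x^9] = 1·3 + 1·4 + 1·5 = 12.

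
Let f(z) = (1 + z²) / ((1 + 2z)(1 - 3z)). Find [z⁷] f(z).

The denominator gives the recurrence a_n = a_(n−1) + 6a_(n−2) for n ≥ 3; the numerator fixes a_0 = 1, a_1 = 1, a_2 = 8.
Iterating: 1, 1, 8, 14, 62, 146, 518, 1394, so a_7 = 1394.

1394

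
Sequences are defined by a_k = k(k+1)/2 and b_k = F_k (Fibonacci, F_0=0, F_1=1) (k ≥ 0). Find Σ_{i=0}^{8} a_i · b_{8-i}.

The convolution is the t^8 coefficient of A(t)B(t).
Σ = 0·21 + 1·13 + 3·8 + 6·5 + 10·3 + 15·2 + 21·1 + 28·1 + 36·0 = 176.

176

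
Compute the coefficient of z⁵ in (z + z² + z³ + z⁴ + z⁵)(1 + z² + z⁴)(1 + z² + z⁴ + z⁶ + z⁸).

(z + z² + z³ + z⁴ + z⁵) has coefficients 0,1,1,1,1,1 for degrees 0…5.
(1 + z² + z⁴) has coefficients 1,0,1,0,1,0 for degrees 0…5.
Finally multiplying by (1 + z² + z⁴ + z⁶ + z⁸), the product of all factors after the first has coefficients 1,0,2,0,3,0 for degrees 0…5.
[z⁵] = 1·3 + 1·0 + 1·2 + 1·0 + 1·1 = 6.

6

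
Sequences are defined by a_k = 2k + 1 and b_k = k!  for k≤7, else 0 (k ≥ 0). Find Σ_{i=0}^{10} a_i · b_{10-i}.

This is [x^10] in the product of the two ordinary generating functions.
Σ = 1·0 + 3·0 + 5·0 + 7·5040 + 9·720 + 11·120 + 13·24 + 15·6 + 17·2 + 19·1 + 21·1 = 43556.

43556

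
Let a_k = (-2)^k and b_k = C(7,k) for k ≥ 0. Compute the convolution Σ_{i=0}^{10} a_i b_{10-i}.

This is [x^10] in the product of the two ordinary generating functions.
Σ = 1·0 − 2·0 + 4·0 − 8·1 + 16·7 − 32·21 + 64·35 − 128·35 + 256·21 − 512·7 + 1024·1 = 8.

8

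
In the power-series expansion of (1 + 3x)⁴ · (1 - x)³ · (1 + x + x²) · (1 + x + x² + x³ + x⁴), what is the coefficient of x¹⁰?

(1 + 3x)⁴ has coefficients 1,12,54,108,81 for degrees 0…4.
(1 - x)³ has coefficients 1,-3,3,-1,0,0,0,0,0,0,0 for degrees 0…10.
Multiplying by (1 + x + x²) gives running coefficients 1,-2,1,-1,2,-1,0,0,0,0,0 for degrees 0…10.
Finally multiplying by (1 + x + x² + x³ + x⁴), the product of all factors after the first has coefficients 1,-1,0,-1,1,-1,1,0,1,-1,0 for degrees 0…10.
[x¹⁰] = 1·0 + 12·(-1) + 54·1 + 108·0 + 81·1 = 123.

123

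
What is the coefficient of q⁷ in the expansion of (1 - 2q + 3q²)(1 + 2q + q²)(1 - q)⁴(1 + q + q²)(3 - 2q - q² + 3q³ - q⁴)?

-6

(1 - 2q + 3q²) has coefficients 1,-2,3 for degrees 0…2.
(1 + 2q + q²) has coefficients 1,2,1,0,0,0,0,0 for degrees 0…7.
Multiplying by (1 - q)⁴ gives running coefficients 1,-2,-1,4,-1,-2,1,0 for degrees 0…7.
Multiplying by (1 + q + q²) gives running coefficients 1,-1,-2,1,2,1,-2,-1 for degrees 0…7.
Finally multiplying by (3 - 2q - q² + 3q³ - q⁴), the product of all factors after the first has coefficients 3,-5,-5,11,2,-7,-5,5 for degrees 0…7.
[q⁷] = 1·5 − 2·(-5) + 3·(-7) = -6.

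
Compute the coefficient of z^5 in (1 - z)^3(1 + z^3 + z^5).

4

(1 - z)^3 has coefficients 1,-3,3,-1 for degrees 0…3.
(1 + z^3 + z^5) has coefficients 1,0,0,1,0,1 for degrees 0…5.
[z^5] = 1·1 − 3·0 + 3·1 − 1·0 = 4.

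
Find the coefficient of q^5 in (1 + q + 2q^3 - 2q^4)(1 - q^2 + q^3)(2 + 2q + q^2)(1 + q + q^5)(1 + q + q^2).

7

(1 + q + 2q^3 - 2q^4) has coefficients 1,1,0,2,-2 for degrees 0…4.
(1 - q^2 + q^3) has coefficients 1,0,-1,1,0,0 for degrees 0…5.
Multiplying by (2 + 2q + q^2) gives running coefficients 2,2,-1,0,1,1 for degrees 0…5.
Multiplying by (1 + q + q^5) gives running coefficients 2,4,1,-1,1,4 for degrees 0…5.
Finally multiplying by (1 + q + q^2), the product of all factors after the first has coefficients 2,6,7,4,1,4 for degrees 0…5.
[q^5] = 1·4 + 1·1 + 2·7 − 2·6 = 7.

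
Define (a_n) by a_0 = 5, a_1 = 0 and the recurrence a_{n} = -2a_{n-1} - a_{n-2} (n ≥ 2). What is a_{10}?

-45

The ordinary generating function has denominator 1 + 2t + t^2.
Iterating the recurrence: a_0,…,a_{10} = 5, 0, -5, 10, -15, 20, -25, 30, -35, 40, -45.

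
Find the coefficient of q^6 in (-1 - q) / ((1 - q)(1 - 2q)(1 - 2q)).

-1090

The denominator gives the recurrence a_n = 5a_(n−1) − 8a_(n−2) + 4a_(n−3) for n ≥ 3; the numerator fixes a_0 = -1, a_1 = -6, a_2 = -22.
Iterating: -1, -6, -22, -66, -178, -450, -1090, so a_6 = -1090.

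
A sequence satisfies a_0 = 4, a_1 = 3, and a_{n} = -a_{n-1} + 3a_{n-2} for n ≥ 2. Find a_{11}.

The ordinary generating function has denominator 1 + y - 3y^2.
Iterating the recurrence: a_0,…,a_{11} = 4, 3, 9, 0, 27, -27, 108, -189, 513, -1080, 2619, -5859.

-5859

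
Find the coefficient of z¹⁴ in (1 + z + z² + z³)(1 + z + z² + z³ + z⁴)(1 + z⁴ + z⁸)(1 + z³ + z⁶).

(1 + z + z² + z³) has coefficients 1,1,1,1 for degrees 0…3.
(1 + z + z² + z³ + z⁴) has coefficients 1,1,1,1,1,0,0,0,0,0,0,0,0,0,0 for degrees 0…14.
Multiplying by (1 + z⁴ + z⁸) gives running coefficients 1,1,1,1,2,1,1,1,2,1,1,1,1,0,0 for degrees 0…14.
Finally multiplying by (1 + z³ + z⁶), the product of all factors after the first has coefficients 1,1,1,2,3,2,3,4,4,3,4,4,3,2,3 for degrees 0…14.
[z¹⁴] = 1·3 + 1·2 + 1·3 + 1·4 = 12.

12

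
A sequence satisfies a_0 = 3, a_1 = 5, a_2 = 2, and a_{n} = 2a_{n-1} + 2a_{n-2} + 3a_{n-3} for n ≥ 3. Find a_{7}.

1685

The ordinary generating function has denominator 1 - 2z - 2z^2 - 3z^3.
Iterating the recurrence: a_0,…,a_{7} = 3, 5, 2, 23, 65, 182, 563, 1685.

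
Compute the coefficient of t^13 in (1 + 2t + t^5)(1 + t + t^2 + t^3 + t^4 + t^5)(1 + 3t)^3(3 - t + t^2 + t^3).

154

(1 + 2t + t^5) has coefficients 1,2,0,0,0,1 for degrees 0…5.
(1 + t + t^2 + t^3 + t^4 + t^5) has coefficients 1,1,1,1,1,1,0,0,0,0,0,0,0,0 for degrees 0…13.
Multiplying by (1 + 3t)^3 gives running coefficients 1,10,37,64,64,64,63,54,27,0,0,0,0,0 for degrees 0…13.
Finally multiplying by (3 - t + t^2 + t^3), the product of all factors after the first has coefficients 3,29,102,166,175,229,253,227,154,90,81,27,0,0 for degrees 0…13.
[t^13] = 1·0 + 2·0 + 1·154 = 154.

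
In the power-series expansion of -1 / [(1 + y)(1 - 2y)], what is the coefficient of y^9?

-341

Partial fractions give a closed form: a_n = (-1/3)·(-1)^n + (-2/3)·2^n.
At n = 9: a_9 = -341.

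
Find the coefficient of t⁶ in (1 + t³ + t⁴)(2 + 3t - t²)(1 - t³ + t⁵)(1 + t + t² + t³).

(1 + t³ + t⁴) has coefficients 1,0,0,1,1 for degrees 0…4.
(2 + 3t - t²) has coefficients 2,3,-1,0,0,0,0 for degrees 0…6.
Multiplying by (1 - t³ + t⁵) gives running coefficients 2,3,-1,-2,-3,3,3 for degrees 0…6.
Finally multiplying by (1 + t + t² + t³), the product of all factors after the first has coefficients 2,5,4,2,-3,-3,1 for degrees 0…6.
[t⁶] = 1·1 + 1·2 + 1·4 = 7.

7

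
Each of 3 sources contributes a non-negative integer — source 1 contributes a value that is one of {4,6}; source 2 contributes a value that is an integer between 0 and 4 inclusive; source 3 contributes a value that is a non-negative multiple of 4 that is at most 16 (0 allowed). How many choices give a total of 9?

The generating function for the choices is (q^4 + q^6)·(1 + q + q^2 + q^3 + q^4)·(1 + q^4 + q^8 + q^12 + q^16); the count is [q^9].
(q^4 + q^6) has coefficients 0,0,0,0,1,0,1 for degrees 0…6.
(1 + q + q^2 + q^3 + q^4) has coefficients 1,1,1,1,1,0,0,0,0,0 for degrees 0…9.
Finally multiplying by (1 + q^4 + q^8 + q^12 + q^16), the product of all factors after the first has coefficients 1,1,1,1,2,1,1,1,2,1 for degrees 0…9.
[q^9] = 1·1 + 1·1 = 2.

2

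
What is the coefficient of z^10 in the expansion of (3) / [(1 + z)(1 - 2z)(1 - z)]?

Partial fractions give a closed form: a_n = (1/2)·(-1)^n + (4)·2^n + (-3/2)·1^n.
At n = 10: a_10 = 4095.

4095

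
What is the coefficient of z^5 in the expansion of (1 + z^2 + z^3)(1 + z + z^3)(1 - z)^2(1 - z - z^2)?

4

(1 + z^2 + z^3) has coefficients 1,0,1,1 for degrees 0…3.
(1 + z + z^3) has coefficients 1,1,0,1,0,0 for degrees 0…5.
Multiplying by (1 - z)^2 gives running coefficients 1,-1,-1,2,-2,1 for degrees 0…5.
Finally multiplying by (1 - z - z^2), the product of all factors after the first has coefficients 1,-2,-1,4,-3,1 for degrees 0…5.
[z^5] = 1·1 + 1·4 + 1·(-1) = 4.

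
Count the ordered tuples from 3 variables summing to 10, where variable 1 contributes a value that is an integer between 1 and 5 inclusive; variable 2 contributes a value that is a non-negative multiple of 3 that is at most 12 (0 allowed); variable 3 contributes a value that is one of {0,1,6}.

5

The generating function for the choices is (x + x² + x³ + x⁴ + x⁵)·(1 + x³ + x⁶ + x⁹ + x¹²)·(1 + x + x⁶); the count is [x¹⁰].
(x + x² + x³ + x⁴ + x⁵) has coefficients 0,1,1,1,1,1 for degrees 0…5.
(1 + x³ + x⁶ + x⁹ + x¹²) has coefficients 1,0,0,1,0,0,1,0,0,1,0 for degrees 0…10.
Finally multiplying by (1 + x + x⁶), the product of all factors after the first has coefficients 1,1,0,1,1,0,2,1,0,2,1 for degrees 0…10.
[x¹⁰] = 1·2 + 1·0 + 1·1 + 1·2 + 1·0 = 5.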